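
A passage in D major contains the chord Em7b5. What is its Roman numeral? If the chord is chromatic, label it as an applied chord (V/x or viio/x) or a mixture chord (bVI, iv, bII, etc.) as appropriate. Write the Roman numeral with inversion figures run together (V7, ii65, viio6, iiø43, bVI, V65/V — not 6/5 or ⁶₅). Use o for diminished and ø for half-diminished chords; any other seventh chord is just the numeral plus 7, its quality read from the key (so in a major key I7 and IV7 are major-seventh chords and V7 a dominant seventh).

Stacked in thirds the chord is E-G-Bb-D: a half-diminished seventh chord on E.
E is the second degree of D major. This is the half-diminished supertonic seventh, borrowed from the parallel minor.

iiø7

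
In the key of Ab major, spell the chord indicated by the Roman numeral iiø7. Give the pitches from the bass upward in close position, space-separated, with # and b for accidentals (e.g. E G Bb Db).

Bb Db Fb Ab

Scale degree 2 in Ab major is Bb; here the chord built on it is altered to a half-diminished seventh chord. iiø7 is the half-diminished supertonic seventh, borrowed from the parallel minor.
So the chord is Bb-Db-Fb-Ab, a half-diminished seventh chord.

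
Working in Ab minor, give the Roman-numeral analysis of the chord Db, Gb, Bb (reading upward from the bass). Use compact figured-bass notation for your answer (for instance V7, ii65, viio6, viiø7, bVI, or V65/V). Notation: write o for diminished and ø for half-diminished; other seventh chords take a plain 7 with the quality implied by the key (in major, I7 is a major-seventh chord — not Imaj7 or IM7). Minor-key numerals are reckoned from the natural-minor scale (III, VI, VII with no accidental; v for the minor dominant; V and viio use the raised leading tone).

VII64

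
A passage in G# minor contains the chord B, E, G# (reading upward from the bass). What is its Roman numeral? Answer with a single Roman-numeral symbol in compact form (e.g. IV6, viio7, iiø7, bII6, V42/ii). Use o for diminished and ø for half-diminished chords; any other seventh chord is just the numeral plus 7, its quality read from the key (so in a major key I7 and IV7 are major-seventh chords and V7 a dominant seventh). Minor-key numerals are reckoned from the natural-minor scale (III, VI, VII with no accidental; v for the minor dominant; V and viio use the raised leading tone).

Stacked in thirds the chord is E-G#-B: a major triad on E.
In G# minor, E is the submediant; the diatonic major triad there is VI.
With B in the bass the chord is in second inversion, so the figured bass is 64.

VI64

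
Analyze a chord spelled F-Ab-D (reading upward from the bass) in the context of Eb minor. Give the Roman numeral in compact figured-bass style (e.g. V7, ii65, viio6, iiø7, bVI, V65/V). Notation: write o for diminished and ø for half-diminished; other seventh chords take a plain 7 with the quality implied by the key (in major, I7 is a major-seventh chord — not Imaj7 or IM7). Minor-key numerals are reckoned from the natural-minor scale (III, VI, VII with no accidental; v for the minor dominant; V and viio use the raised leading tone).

The pitches D-F-Ab form a diminished triad rooted on D.
In Eb minor, D is the leading tone; the diatonic diminished triad there is viio.
With F in the bass the chord is in first inversion, so the figured bass is 6.

viio6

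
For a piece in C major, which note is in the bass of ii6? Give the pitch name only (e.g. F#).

ii in C major has root D; the chord is D-F-A.
The figure 6 means first inversion — the third is in the bass.

F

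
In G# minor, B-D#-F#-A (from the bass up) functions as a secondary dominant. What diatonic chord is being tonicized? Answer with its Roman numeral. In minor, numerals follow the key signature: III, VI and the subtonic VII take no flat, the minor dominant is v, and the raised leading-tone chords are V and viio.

VI

The chord is a dominant seventh chord on B.
A dominant resolves down a perfect fifth: B → E. In G# minor, E is scale degree 6, i.e. VI.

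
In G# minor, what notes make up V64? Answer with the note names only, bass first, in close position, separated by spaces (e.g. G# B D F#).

A# D# F##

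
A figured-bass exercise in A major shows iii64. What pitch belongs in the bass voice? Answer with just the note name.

G#

iii in A major has root C#; the chord is C#-E-G#.
The figure 64 means second inversion — the fifth is in the bass.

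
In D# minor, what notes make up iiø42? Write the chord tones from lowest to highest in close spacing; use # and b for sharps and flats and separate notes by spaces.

The numeral's case and figure indicate a half-diminished seventh chord. In D# minor its root, the second degree, is E#.
Stacking thirds from E# gives E#-G#-B-D#.
The figured bass 42 indicates third inversion, placing the seventh (D#) in the bass: D#-E#-G#-B.

D# E# G# B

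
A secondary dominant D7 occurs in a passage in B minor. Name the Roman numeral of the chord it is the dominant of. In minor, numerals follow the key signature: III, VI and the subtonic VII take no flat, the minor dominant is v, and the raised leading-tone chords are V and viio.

VI

The chord is a dominant seventh chord on D.
A dominant resolves down a perfect fifth: D → G. In B minor, G is scale degree 6, i.e. VI.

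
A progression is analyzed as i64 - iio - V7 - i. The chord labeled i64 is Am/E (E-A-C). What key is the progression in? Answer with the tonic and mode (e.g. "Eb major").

A minor

The chord Am/E is a minor triad rooted on A; its label is i64.
If A is scale degree 1 and the mode makes that degree carry a minor triad, the tonic is A and the mode is minor.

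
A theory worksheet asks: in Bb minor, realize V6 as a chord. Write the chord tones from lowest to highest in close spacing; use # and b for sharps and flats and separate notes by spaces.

A C F

In Bb minor, the dominant is F. The dominant is major (leading tone raised), so V is a major triad.
Stacking thirds from F gives F-A-C.
With the 6 figure the chord is in first inversion; from the bass A upward in close position it reads A-C-F.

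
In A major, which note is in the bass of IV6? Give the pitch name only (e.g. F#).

F#

IV in A major has root D; the chord is D-F#-A.
The figure 6 means first inversion — the third is in the bass.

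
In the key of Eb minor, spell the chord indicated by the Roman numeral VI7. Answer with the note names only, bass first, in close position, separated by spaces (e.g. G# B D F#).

In Eb minor, scale degree 6 is Cb, and the diatonic chord built there is a major seventh chord.
Stacking thirds from Cb gives Cb-Eb-Gb-Bb.

Cb Eb Gb Bb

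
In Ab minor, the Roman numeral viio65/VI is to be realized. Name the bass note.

Gb

The applied chord viio65/VI is rooted on Eb: Eb-Gb-Bbb-Dbb.
The figure 65 means first inversion — the third is in the bass.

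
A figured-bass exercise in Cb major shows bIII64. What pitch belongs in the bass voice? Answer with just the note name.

Bbb

bIII in Cb major has root Ebb; the chord is Ebb-Gb-Bbb.
The figure 64 means second inversion — the fifth is in the bass.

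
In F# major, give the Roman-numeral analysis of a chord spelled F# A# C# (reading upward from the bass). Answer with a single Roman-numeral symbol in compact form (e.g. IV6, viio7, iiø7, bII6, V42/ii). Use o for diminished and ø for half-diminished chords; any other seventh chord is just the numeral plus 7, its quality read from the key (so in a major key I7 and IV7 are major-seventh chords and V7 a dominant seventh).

Stacked in thirds the chord is F#-A#-C#: a major triad on F#.
In F# major, F# is the tonic; the diatonic major triad there is I.

I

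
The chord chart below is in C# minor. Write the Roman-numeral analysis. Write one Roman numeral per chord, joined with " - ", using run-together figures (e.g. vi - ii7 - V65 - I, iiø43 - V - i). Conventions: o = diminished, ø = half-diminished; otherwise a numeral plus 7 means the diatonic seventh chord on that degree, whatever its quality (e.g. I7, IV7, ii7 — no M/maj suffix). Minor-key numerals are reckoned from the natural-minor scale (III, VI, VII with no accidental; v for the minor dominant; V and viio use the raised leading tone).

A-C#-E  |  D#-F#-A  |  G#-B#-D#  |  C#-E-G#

A-C#-E: major triad on A = scale degree 6 → VI.
D#-F#-A: root D# is the supertonic; diminished triad there is iio.
G#-B#-D#: root G# is the dominant; major triad there is V.
C#-E-G# has root C#, degree 1 in C# minor, so i.

VI - iio - V - i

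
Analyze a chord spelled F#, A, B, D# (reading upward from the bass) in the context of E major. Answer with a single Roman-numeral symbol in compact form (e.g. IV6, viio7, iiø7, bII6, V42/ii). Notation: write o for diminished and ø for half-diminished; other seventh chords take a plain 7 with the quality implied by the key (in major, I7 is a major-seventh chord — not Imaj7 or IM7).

The pitches B-D#-F#-A form a dominant seventh chord rooted on B.
B is scale degree 5 in E major, and a dominant seventh chord on that degree is written V7.
With F# in the bass the chord is in second inversion, so the figured bass is 43.

V43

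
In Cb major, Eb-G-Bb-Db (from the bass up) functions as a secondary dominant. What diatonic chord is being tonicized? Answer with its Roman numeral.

vi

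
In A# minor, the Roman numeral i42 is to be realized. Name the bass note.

G#

i in A# minor has root A#; the chord is A#-C#-E#-G#.
The figure 42 means third inversion — the seventh is in the bass.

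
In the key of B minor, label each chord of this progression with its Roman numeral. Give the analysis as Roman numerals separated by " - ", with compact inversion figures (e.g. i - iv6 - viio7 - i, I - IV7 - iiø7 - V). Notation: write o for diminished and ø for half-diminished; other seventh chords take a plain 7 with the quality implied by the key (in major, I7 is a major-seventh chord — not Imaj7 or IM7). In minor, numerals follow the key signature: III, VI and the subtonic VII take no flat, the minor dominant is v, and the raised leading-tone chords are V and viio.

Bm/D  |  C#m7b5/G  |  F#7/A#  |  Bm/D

i6 - iiø43 - V65 - i6

Bm/D: root B is the tonic; minor triad there is i6.
C#m7b5/G has root C#, degree 2 in B minor, so iiø43.
F#7/A#: dominant seventh chord on F# = scale degree 5 → V65.
Bm/D: minor triad on B = scale degree 1 → i6.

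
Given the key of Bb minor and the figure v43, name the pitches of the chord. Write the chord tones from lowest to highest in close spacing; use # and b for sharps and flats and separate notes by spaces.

The numeral's case and figure indicate a minor seventh chord. In Bb minor its root, scale degree 5, is F.
That chord is spelled F-Ab-C-Eb.
The figured bass 43 indicates second inversion, placing the fifth (C) in the bass: C-Eb-F-Ab.

C Eb F Ab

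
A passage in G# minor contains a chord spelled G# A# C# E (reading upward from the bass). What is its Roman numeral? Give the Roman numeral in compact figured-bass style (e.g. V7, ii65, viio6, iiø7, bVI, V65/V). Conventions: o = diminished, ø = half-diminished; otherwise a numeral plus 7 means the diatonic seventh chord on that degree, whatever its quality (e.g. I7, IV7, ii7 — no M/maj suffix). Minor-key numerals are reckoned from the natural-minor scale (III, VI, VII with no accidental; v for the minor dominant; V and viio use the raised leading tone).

The pitches A#-C#-E-G# form a half-diminished seventh chord rooted on A#.
A# is scale degree 2 in G# minor, and a half-diminished seventh chord on that degree is written iiø7.
With G# in the bass the chord is in third inversion, so the figured bass is 42.

iiø42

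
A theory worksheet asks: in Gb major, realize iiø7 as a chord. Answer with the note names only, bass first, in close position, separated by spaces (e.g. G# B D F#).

iiø7 is the half-diminished supertonic seventh, borrowed from the parallel minor. In Gb major that root is Ab.
So the chord is Ab-Cb-Ebb-Gb.

Ab Cb Ebb Gb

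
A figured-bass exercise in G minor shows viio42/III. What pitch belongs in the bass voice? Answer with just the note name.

The applied chord viio42/III is rooted on A: A-C-Eb-Gb.
The figure 42 means third inversion — the seventh is in the bass.

Gb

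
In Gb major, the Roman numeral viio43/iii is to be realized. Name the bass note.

Eb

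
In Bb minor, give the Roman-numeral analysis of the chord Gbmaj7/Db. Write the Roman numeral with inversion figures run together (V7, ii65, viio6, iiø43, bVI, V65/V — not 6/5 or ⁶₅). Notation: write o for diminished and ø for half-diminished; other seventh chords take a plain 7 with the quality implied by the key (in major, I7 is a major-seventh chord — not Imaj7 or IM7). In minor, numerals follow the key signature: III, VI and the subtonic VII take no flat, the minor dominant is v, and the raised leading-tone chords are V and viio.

VI43

Stacked in thirds the chord is Gb-Bb-Db-F: a major seventh chord on Gb.
Gb is scale degree 6 in Bb minor, and a major seventh chord on that degree is written VI7.
With Db in the bass the chord is in second inversion, so the figured bass is 43.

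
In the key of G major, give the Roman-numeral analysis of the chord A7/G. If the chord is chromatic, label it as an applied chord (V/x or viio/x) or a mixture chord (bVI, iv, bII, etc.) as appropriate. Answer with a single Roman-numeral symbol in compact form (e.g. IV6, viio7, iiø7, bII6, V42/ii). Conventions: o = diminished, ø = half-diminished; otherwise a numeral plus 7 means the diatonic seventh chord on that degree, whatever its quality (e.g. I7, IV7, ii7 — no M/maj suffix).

V42/V

Stacked in thirds the chord is A-C#-E-G: a dominant seventh chord on A.
A is not a diatonic chord root with this quality in G major, but it lies a perfect fifth above D (V), so the chord functions as an applied dominant of V.
With G in the bass the chord is in third inversion, so the figured bass is 42.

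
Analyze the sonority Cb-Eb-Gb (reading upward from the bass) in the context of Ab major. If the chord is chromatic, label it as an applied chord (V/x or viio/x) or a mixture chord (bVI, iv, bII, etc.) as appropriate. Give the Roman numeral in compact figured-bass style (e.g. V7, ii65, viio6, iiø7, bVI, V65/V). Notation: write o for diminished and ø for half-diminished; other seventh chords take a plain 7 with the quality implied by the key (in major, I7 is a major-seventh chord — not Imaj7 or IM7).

bIII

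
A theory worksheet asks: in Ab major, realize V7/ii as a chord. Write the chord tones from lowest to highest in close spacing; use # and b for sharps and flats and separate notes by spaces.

F A C Eb

V7/ii is a secondary dominant — the dominant seventh of ii. ii in Ab major is Bb, so the applied chord's root is F, a perfect fifth above.
Building a dominant seventh chord on F gives F-A-C-Eb.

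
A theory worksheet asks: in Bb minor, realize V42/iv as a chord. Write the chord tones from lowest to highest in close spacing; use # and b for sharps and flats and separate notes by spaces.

Ab Bb D F

The slash means an applied dominant: we want the dominant of iv. In Bb minor, iv is Eb minor, and its dominant is built on Bb.
Building a dominant seventh chord on Bb gives Bb-D-F-Ab.
The figured bass 42 indicates third inversion, placing the seventh (Ab) in the bass: Ab-Bb-D-F.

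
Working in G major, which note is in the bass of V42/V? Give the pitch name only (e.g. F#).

G

The applied chord V42/V is rooted on A: A-C#-E-G.
The figure 42 means third inversion — the seventh is in the bass.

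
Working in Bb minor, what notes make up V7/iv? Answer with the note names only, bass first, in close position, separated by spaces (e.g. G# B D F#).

The slash means an applied dominant: we want the dominant of iv. In Bb minor, iv is Eb minor, and its dominant is built on Bb.
Building a dominant seventh chord on Bb gives Bb-D-F-Ab.

Bb D F Ab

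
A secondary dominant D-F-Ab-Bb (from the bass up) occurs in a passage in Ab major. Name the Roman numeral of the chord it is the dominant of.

The chord is a dominant seventh chord on Bb.
A dominant resolves down a perfect fifth: Bb → Eb. In Ab major, Eb is scale degree 5, i.e. V.

V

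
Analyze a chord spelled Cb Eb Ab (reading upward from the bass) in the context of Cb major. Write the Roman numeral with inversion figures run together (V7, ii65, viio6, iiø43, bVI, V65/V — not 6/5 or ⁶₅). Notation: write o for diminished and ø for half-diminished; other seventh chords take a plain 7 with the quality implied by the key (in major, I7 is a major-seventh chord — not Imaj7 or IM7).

vi6

The pitches Ab-Cb-Eb form a minor triad rooted on Ab.
Ab is scale degree 6 in Cb major, and a minor triad on that degree is written vi.
With Cb in the bass the chord is in first inversion, so the figured bass is 6.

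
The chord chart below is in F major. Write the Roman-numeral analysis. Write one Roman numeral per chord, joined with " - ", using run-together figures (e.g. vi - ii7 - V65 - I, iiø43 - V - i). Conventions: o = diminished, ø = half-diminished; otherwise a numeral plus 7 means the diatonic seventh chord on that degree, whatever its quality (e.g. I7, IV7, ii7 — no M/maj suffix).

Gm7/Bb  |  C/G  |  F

Gm7/Bb: minor seventh chord on G = scale degree 2 → ii65.
C/G: major triad on C = scale degree 5 → V64.
F has root F, degree 1 in F major, so I.

ii65 - V64 - I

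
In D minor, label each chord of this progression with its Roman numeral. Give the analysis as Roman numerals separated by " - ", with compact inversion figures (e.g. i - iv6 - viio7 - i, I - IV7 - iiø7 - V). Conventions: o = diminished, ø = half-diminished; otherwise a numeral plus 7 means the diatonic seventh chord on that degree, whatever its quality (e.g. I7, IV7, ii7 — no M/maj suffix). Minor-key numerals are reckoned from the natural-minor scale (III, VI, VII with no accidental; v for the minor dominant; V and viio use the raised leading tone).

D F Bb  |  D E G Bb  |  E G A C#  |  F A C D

D-F-Bb has root Bb, degree 6 in D minor, so VI6.
D-E-G-Bb: half-diminished seventh chord on E = scale degree 2 → iiø42.
E-G-A-C#: dominant seventh chord on A = scale degree 5 → V43.
F-A-C-D: minor seventh chord on D = scale degree 1 → i65.

VI6 - iiø42 - V43 - i65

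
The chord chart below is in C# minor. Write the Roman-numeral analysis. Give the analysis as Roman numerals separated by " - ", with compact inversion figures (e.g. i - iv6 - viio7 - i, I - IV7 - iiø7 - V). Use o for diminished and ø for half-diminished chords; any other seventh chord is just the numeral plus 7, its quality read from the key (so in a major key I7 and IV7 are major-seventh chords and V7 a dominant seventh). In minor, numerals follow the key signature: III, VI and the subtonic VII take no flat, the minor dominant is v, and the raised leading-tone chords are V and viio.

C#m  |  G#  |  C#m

i - V - i

C#m: minor triad on C# = scale degree 1 → i.
G#: major triad on G# = scale degree 5 → V.
C#m: root C# is the tonic; minor triad there is i.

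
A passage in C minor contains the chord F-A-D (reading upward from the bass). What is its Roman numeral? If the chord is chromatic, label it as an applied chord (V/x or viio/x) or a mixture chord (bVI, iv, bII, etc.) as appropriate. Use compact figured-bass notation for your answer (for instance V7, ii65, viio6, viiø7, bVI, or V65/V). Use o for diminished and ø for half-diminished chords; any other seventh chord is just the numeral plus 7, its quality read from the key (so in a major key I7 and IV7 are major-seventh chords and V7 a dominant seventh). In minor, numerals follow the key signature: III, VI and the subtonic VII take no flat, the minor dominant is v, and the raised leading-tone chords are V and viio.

ii6

The pitches D-F-A form a minor triad rooted on D.
D is the second degree of C minor. This is the minor supertonic, borrowed from the parallel major (the Dorian ii).
With F in the bass the chord is in first inversion, so the figured bass is 6.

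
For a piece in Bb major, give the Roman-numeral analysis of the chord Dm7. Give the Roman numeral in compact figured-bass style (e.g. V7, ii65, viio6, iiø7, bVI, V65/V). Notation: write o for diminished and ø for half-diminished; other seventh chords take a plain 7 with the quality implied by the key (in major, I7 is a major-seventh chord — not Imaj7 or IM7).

iii7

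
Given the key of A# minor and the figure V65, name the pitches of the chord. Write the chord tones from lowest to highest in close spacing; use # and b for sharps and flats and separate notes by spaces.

G## B# D# E#

In A# minor, the dominant is E#. The dominant is major (leading tone raised), so V is a dominant seventh chord.
That chord is spelled E#-G##-B#-D#.
With the 65 figure the chord is in first inversion; from the bass G## upward in close position it reads G##-B#-D#-E#.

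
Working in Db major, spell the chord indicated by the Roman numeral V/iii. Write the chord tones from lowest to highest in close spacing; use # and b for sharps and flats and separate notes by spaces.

C E G

The slash means an applied dominant: we want the dominant of iii. In Db major, iii is F minor, and its dominant is built on C.
Building a major triad on C gives C-E-G.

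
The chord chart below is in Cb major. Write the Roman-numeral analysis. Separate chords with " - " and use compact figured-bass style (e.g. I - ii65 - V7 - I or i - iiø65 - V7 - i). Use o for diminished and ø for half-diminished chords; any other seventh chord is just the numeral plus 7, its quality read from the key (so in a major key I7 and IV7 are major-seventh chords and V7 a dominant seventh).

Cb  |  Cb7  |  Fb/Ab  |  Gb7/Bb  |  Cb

I - V7/IV - IV6 - V65 - I

Cb: root Cb is the tonic; major triad there is I.
Cb7: a dominant seventh chord on Cb, the applied dominant of IV → V7/IV.
Fb/Ab: major triad on Fb = scale degree 4 → IV6.
Gb7/Bb: root Gb is the dominant; dominant seventh chord there is V65.
Cb: root Cb is the tonic; major triad there is I.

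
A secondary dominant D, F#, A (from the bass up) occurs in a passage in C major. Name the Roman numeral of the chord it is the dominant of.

The chord is a major triad on D.
A dominant resolves down a perfect fifth: D → G. In C major, G is scale degree 5, i.e. V.

V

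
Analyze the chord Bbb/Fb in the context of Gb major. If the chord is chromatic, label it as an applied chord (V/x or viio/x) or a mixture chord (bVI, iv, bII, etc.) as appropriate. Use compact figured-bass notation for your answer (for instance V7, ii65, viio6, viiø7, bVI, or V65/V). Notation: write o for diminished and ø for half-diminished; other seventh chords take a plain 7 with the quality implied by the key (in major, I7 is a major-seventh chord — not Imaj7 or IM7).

bIII64

The pitches Bbb-Db-Fb form a major triad rooted on Bbb.
Bbb is the lowered third degree of Gb major (diatonic 3 would be Bb). This is a major triad on the lowered third degree, borrowed from the parallel minor.
With Fb in the bass the chord is in second inversion, so the figured bass is 64.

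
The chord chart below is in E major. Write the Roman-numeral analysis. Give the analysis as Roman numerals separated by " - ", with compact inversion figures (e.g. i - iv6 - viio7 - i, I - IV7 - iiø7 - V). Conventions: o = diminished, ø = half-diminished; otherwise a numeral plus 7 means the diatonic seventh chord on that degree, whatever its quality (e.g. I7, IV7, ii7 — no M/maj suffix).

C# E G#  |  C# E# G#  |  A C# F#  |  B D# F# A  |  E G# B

vi - V/ii - ii6 - V7 - I

C#-E-G# has root C#, degree 6 in E major, so vi.
C#-E#-G#: a major triad on C#, the applied dominant of ii → V/ii.
A-C#-F# has root F#, degree 2 in E major, so ii6.
B-D#-F#-A has root B, degree 5 in E major, so V7.
E-G#-B has root E, degree 1 in E major, so I.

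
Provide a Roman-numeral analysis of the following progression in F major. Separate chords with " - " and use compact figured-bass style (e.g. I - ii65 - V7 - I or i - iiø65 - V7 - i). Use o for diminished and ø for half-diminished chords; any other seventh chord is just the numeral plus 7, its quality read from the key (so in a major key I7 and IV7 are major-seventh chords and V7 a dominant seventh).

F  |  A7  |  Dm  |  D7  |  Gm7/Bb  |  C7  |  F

F: major triad on F = scale degree 1 → I.
A7: chromatic; A is V of vi, so V7/vi.
Dm: minor triad on D = scale degree 6 → vi.
D7: a dominant seventh chord on D, the applied dominant of ii → V7/ii.
Gm7/Bb: root G is the supertonic; minor seventh chord there is ii65.
C7 has root C, degree 5 in F major, so V7.
F: major triad on F = scale degree 1 → I.

I - V7/vi - vi - V7/ii - ii65 - V7 - I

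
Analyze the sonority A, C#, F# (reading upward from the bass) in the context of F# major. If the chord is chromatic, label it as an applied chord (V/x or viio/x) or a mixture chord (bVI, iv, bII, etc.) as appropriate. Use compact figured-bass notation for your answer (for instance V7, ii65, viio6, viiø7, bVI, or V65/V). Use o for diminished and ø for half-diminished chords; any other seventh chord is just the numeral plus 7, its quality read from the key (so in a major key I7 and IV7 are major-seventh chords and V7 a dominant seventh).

i6

The pitches F#-A-C# form a minor triad rooted on F#.
F# is the first degree of F# major. This is the minor tonic, borrowed from the parallel minor.
With A in the bass the chord is in first inversion, so the figured bass is 6.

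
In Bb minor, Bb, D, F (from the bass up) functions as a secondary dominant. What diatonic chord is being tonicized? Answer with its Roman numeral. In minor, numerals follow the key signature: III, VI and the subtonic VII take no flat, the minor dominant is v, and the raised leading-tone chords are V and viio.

The chord is a major triad on Bb.
A dominant resolves down a perfect fifth: Bb → Eb. In Bb minor, Eb is scale degree 4, i.e. iv.

iv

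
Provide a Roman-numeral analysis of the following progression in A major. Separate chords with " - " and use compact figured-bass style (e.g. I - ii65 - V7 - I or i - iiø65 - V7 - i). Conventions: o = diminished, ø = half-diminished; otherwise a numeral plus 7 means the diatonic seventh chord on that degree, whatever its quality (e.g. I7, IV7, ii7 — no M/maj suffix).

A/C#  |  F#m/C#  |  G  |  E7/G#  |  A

A/C#: major triad on A = scale degree 1 → I6.
F#m/C# has root F#, degree 6 in A major, so vi64.
G is non-diatonic — bVII, a mixture chord from A minor.
E7/G#: root E is the dominant; dominant seventh chord there is V65.
A: root A is the tonic; major triad there is I.

I6 - vi64 - bVII - V65 - I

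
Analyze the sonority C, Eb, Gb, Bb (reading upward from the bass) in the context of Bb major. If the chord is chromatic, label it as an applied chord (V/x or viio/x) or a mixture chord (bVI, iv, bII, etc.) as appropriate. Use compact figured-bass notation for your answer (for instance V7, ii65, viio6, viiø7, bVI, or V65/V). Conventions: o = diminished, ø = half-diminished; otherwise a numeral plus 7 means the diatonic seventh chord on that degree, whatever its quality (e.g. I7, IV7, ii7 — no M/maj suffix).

iiø7

Stacked in thirds the chord is C-Eb-Gb-Bb: a half-diminished seventh chord on C.
C is the second degree of Bb major. This is the half-diminished supertonic seventh, borrowed from the parallel minor.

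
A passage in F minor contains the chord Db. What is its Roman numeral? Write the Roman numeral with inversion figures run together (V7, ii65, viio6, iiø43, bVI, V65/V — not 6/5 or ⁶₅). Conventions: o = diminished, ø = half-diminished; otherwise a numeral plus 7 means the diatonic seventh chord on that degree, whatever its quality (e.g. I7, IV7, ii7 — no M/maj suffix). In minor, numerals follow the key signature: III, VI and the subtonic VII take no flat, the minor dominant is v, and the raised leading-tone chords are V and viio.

VI

The pitches Db-F-Ab form a major triad rooted on Db.
Db is scale degree 6 in F minor, and a major triad on that degree is written VI.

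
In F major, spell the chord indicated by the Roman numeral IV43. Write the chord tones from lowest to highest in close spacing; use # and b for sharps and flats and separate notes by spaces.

F A Bb D

The numeral's case and figure indicate a major seventh chord. In F major its root, scale degree 4, is Bb.
Stacking thirds from Bb gives Bb-D-F-A.
With the 43 figure the chord is in second inversion; from the bass F upward in close position it reads F-A-Bb-D.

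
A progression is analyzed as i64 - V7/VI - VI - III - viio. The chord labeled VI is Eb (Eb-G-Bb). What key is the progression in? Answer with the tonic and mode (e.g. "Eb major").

VI is given as Eb-G-Bb — a major triad with root Eb.
Counting down 5 scale steps from Eb places the tonic on G; a major triad on degree 6 is diatonic only in minor.

G minor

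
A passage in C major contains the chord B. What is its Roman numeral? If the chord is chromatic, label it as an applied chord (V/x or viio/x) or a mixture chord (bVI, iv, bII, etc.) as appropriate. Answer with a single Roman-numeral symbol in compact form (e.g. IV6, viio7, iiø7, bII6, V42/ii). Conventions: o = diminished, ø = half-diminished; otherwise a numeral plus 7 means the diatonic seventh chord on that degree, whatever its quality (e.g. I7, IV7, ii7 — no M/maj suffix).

Stacked in thirds the chord is B-D#-F#: a major triad on B.
B is not a diatonic chord root with this quality in C major, but it lies a perfect fifth above E (iii), so the chord functions as an applied dominant of iii.

V/iii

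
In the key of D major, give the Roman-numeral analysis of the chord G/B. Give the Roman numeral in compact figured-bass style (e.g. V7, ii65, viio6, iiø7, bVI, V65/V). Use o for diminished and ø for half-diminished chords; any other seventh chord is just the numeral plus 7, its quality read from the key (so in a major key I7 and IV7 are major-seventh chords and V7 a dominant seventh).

The pitches G-B-D form a major triad rooted on G.
In D major, G is the subdominant; the diatonic major triad there is IV.
With B in the bass the chord is in first inversion, so the figured bass is 6.

IV6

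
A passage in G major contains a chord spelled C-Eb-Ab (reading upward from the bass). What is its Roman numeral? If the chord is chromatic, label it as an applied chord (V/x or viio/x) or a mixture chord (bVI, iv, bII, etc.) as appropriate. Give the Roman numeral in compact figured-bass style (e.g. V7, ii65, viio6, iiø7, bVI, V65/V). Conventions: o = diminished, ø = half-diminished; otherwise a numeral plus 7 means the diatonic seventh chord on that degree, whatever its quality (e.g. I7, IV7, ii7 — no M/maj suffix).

bII6

The pitches Ab-C-Eb form a major triad rooted on Ab.
Ab is the lowered second degree of G major (diatonic 2 would be A). This is the Neapolitan sixth — a major triad on the lowered second degree, here in its customary first inversion.
With C in the bass the chord is in first inversion, so the figured bass is 6.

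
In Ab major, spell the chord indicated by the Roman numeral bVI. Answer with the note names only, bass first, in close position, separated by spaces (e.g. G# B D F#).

Scale degree 6 in Ab major is F; lowering it a half step gives Fb. bVI is a major triad on the lowered sixth degree, borrowed from the parallel minor.
So the chord is Fb-Ab-Cb, a major triad.

Fb Ab Cb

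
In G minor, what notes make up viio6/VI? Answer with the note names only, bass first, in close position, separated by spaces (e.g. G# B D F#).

viio6/VI is a secondary leading-tone chord. The target VI is Eb in G minor; the applied chord is rooted a semitone below, on D.
Building a diminished triad on D gives D-F-Ab.
The figured bass 6 indicates first inversion, placing the third (F) in the bass: F-Ab-D.

F Ab D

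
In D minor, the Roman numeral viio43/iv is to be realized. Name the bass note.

The applied chord viio43/iv is rooted on F#: F#-A-C-Eb.
The figure 43 means second inversion — the fifth is in the bass.

C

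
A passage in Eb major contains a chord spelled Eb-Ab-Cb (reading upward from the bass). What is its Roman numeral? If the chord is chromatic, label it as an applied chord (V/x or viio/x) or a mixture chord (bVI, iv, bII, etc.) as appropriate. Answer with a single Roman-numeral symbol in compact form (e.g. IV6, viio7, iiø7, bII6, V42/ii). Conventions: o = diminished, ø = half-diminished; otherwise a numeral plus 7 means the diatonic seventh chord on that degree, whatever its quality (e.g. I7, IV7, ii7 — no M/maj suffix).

The pitches Ab-Cb-Eb form a minor triad rooted on Ab.
Ab is the fourth degree of Eb major. This is the minor subdominant, borrowed from the parallel minor.
With Eb in the bass the chord is in second inversion, so the figured bass is 64.

iv64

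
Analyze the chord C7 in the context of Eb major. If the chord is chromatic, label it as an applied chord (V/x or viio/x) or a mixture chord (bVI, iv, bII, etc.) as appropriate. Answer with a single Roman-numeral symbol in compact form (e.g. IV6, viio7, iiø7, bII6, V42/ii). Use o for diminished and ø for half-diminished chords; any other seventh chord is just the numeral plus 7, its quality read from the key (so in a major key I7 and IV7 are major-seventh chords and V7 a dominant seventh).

V7/ii

Stacked in thirds the chord is C-E-G-Bb: a dominant seventh chord on C.
C is not a diatonic chord root with this quality in Eb major, but it lies a perfect fifth above F (ii), so the chord functions as an applied dominant of ii.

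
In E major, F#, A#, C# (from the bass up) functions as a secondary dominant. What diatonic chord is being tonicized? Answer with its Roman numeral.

The chord is a major triad on F#.
A dominant resolves down a perfect fifth: F# → B. In E major, B is scale degree 5, i.e. V.

V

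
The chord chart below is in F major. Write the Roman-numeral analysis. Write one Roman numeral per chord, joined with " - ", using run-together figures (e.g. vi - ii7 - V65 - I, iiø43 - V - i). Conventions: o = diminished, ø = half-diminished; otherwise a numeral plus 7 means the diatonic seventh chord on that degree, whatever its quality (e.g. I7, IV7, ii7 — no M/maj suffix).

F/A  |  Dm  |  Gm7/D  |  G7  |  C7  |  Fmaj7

I6 - vi - ii43 - V7/V - V7 - I7

F/A has root F, degree 1 in F major, so I6.
Dm has root D, degree 6 in F major, so vi.
Gm7/D: root G is the supertonic; minor seventh chord there is ii43.
G7 is the secondary dominant of V (dominant seventh chord on G): V7/V.
C7 has root C, degree 5 in F major, so V7.
Fmaj7 has root F, degree 1 in F major, so I7.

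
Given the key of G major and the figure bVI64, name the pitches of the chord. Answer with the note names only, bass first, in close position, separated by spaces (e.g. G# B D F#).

Scale degree 6 in G major is E; lowering it a half step gives Eb. bVI64 is a major triad on the lowered sixth degree, borrowed from the parallel minor.
So the chord is Eb-G-Bb, a major triad.
The figured bass 64 indicates second inversion, placing the fifth (Bb) in the bass: Bb-Eb-G.

Bb Eb G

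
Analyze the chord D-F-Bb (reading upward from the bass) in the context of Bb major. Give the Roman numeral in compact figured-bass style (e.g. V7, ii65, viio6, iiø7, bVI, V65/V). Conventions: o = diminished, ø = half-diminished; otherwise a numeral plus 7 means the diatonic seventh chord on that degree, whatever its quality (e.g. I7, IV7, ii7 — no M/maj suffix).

The pitches Bb-D-F form a major triad rooted on Bb.
Bb is scale degree 1 in Bb major, and a major triad on that degree is written I.
With D in the bass the chord is in first inversion, so the figured bass is 6.

I6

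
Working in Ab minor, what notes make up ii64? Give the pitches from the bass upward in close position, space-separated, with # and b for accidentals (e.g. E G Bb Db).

Scale degree 2 in Ab minor is Bb; here the chord built on it is altered to a minor triad. ii64 is the minor supertonic, borrowed from the parallel major (the Dorian ii).
So the chord is Bb-Db-F.
The figured bass 64 indicates second inversion, placing the fifth (F) in the bass: F-Bb-Db.

F Bb Db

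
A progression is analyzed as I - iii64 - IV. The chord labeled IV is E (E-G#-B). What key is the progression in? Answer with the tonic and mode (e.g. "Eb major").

B major

The chord E is a major triad rooted on E; its label is IV.
IV on E implies E is the subdominant; that puts the tonic at B, and the uppercase numeral fits major mode.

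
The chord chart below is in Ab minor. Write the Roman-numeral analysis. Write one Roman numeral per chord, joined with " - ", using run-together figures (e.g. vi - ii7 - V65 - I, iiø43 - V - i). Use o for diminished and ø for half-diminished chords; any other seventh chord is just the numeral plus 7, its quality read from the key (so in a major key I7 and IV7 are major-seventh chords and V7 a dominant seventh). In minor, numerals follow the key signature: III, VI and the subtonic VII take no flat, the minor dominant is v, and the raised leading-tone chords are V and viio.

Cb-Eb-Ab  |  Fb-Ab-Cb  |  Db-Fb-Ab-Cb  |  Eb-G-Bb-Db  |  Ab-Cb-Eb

Cb-Eb-Ab: minor triad on Ab = scale degree 1 → i6.
Fb-Ab-Cb: root Fb is the submediant; major triad there is VI.
Db-Fb-Ab-Cb has root Db, degree 4 in Ab minor, so iv7.
Eb-G-Bb-Db: root Eb is the dominant; dominant seventh chord there is V7.
Ab-Cb-Eb has root Ab, degree 1 in Ab minor, so i.

i6 - VI - iv7 - V7 - i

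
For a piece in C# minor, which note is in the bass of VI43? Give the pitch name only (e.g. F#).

VI in C# minor has root A; the chord is A-C#-E-G#.
The figure 43 means second inversion — the fifth is in the bass.

E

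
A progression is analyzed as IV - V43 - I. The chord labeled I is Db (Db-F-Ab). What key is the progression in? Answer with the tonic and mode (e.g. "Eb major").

Db major

The anchor chord is a major triad on Db, labeled I.
If Db is scale degree 1 and the mode makes that degree carry a major triad, the tonic is Db and the mode is major.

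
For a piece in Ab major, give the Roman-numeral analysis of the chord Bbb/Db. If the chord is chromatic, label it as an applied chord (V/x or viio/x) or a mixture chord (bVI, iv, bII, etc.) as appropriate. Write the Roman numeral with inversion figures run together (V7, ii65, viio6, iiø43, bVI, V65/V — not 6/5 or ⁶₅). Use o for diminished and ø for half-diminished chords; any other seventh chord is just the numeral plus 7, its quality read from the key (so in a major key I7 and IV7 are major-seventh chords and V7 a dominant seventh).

bII6

Stacked in thirds the chord is Bbb-Db-Fb: a major triad on Bbb.
Bbb is the lowered second degree of Ab major (diatonic 2 would be Bb). This is the Neapolitan sixth — a major triad on the lowered second degree, here in its customary first inversion.
With Db in the bass the chord is in first inversion, so the figured bass is 6.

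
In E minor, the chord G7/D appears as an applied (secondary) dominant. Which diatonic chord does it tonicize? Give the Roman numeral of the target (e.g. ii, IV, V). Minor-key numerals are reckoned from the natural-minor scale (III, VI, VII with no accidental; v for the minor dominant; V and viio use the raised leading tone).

The chord is a dominant seventh chord on G.
A dominant resolves down a perfect fifth: G → C. In E minor, C is scale degree 6, i.e. VI.

VI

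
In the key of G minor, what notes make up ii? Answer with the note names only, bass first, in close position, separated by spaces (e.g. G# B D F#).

A C E

Scale degree 2 in G minor is A; here the chord built on it is altered to a minor triad. ii is the minor supertonic, borrowed from the parallel major (the Dorian ii).
So the chord is A-C-E.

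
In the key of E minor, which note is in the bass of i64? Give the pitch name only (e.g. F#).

B

i in E minor has root E; the chord is E-G-B.
The figure 64 means second inversion — the fifth is in the bass.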